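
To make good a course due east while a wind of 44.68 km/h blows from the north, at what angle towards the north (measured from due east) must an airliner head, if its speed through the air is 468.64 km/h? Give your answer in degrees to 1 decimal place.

The wind pushes perpendicular to the desired track; the heading must have a component into the wind equal to 44.68 km/h: 468.64 sin θ = 44.68.
sin θ = 0.0953, so θ = 5.471°.

5.5°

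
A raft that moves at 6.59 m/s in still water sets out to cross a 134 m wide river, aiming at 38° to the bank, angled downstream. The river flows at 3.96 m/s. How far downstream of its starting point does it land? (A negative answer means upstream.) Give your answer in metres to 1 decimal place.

Perpendicular speed = 4.057 m/s; crossing time = 134 / 4.057 = 33.028 s.
Net downstream speed = 9.153 m/s.
Drift = 9.153 × 33.028 = 302.302 m (downstream).

302.3 m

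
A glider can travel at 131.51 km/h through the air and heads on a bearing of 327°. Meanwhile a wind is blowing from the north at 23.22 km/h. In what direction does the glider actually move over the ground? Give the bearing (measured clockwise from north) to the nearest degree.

Taking east as x and north as y: velocity relative to the air = (-71.625, 110.294) km/h; the air relative to ground = (0.000, -23.220) km/h.
Velocity relative to ground = (-71.625, 110.294) + (0.000, -23.220) = (-71.625, 87.074) km/h.
Bearing = atan2(-71.63, 87.07) = 320.56° clockwise from north.

321°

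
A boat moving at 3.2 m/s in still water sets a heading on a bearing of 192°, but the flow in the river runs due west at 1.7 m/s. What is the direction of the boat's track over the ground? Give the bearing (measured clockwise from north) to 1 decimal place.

217.1°

Taking east as x and north as y: velocity relative to the water = (-0.665, -3.130) m/s; the water relative to ground = (-1.700, 0.000) m/s.
Velocity relative to ground = (-0.665, -3.130) + (-1.700, 0.000) = (-2.365, -3.130) m/s.
Bearing = atan2(-2.37, -3.13) = 217.08° clockwise from north.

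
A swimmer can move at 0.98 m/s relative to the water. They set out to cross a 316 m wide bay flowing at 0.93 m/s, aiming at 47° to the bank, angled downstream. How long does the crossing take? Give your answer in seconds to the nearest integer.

The component of the swimmer's velocity perpendicular to the bank is 0.98 × sin 47° = 0.717 m/s.
The flow acts along the bank and has no component across it.
Time = 316 / 0.717 = 440.893 s.

441 s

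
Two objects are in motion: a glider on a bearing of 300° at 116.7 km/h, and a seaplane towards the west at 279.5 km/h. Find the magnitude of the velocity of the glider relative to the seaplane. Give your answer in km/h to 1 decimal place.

187.7 km/h

Taking east as x and north as y: glider velocity = (-101.065, 58.350) km/h; seaplane velocity = (-279.500, 0.000) km/h.
Velocity of glider relative to seaplane = (-101.065, 58.350) − (-279.500, 0.000) = (178.435, 58.350) km/h.
Magnitude = |(178.435, 58.350)| = 187.733 km/h.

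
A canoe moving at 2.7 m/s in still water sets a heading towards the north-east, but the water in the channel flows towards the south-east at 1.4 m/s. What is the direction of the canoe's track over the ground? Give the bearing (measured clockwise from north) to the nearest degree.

Taking east as x and north as y: velocity relative to the water = (1.909, 1.909) m/s; the water relative to ground = (0.990, -0.990) m/s.
Velocity relative to ground = (1.909, 1.909) + (0.990, -0.990) = (2.899, 0.919) m/s.
Bearing = atan2(2.90, 0.92) = 72.41° clockwise from north.

072°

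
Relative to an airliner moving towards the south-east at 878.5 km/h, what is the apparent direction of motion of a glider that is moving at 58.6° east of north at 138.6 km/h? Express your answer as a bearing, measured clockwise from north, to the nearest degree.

Taking east as x and north as y: glider velocity = (118.302, 72.212) km/h; airliner velocity = (621.193, -621.193) km/h.
Velocity of glider relative to airliner = (118.302, 72.212) − (621.193, -621.193) = (-502.891, 693.405) km/h.
Bearing = atan2(-502.89, 693.41) = 324.05° clockwise from north.

324°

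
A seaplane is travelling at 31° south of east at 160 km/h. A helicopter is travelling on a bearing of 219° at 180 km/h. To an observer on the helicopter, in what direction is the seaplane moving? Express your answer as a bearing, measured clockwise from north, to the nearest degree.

077°

Taking east as x and north as y: seaplane velocity = (137.147, -82.406) km/h; helicopter velocity = (-113.278, -139.886) km/h.
Velocity of seaplane relative to helicopter = (137.147, -82.406) − (-113.278, -139.886) = (250.424, 57.480) km/h.
Bearing = atan2(250.42, 57.48) = 77.07° clockwise from north.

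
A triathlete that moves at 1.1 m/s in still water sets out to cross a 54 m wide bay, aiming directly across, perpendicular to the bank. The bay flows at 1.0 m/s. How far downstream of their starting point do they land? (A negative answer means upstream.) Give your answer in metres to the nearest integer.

49 m

Perpendicular speed = 1.100 m/s; crossing time = 54 / 1.100 = 49.091 s.
Net downstream speed = 1.000 m/s.
Drift = 1.000 × 49.091 = 49.091 m (downstream).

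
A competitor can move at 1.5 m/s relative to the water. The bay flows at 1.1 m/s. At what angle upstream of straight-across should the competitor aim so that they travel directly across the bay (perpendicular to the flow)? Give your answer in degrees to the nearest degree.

47°

To cancel the current, the upstream component of the competitor's velocity must equal the flow: 1.5 sin θ = 1.1.
sin θ = 1.1 / 1.5 = 0.7333.
θ = arcsin(0.7333) = 47.167°.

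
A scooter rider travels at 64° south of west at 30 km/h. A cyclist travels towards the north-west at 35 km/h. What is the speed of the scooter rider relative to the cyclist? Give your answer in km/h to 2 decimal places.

53.00 km/h

Taking east as x and north as y: scooter rider velocity = (-13.151, -26.964) km/h; cyclist velocity = (-24.749, 24.749) km/h.
Velocity of scooter rider relative to cyclist = (-13.151, -26.964) − (-24.749, 24.749) = (11.598, -51.713) km/h.
Magnitude = |(11.598, -51.713)| = 52.997 km/h.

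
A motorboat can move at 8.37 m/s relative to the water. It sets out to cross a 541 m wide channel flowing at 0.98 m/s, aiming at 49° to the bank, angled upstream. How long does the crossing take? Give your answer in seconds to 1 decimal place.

85.6 s

The component of the motorboat's velocity perpendicular to the bank is 8.37 × sin 49° = 6.317 m/s.
Only the cross-stream component determines the crossing time; the current contributes nothing perpendicular to the bank.
Time = 541 / 6.317 = 85.643 s.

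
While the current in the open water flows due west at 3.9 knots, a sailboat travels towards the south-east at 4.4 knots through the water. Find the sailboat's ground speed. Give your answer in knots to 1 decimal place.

3.2 knots

Taking east as x and north as y: velocity relative to the water = (3.111, -3.111) knots; the water relative to ground = (-3.900, 0.000) knots.
Velocity relative to ground = (3.111, -3.111) + (-3.900, 0.000) = (-0.789, -3.111) knots.
Speed = |(-0.789, -3.111)| = 3.210 knots.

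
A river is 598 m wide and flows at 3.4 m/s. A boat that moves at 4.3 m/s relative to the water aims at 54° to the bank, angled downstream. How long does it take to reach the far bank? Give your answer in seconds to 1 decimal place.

The component of the boat's velocity perpendicular to the bank is 4.3 × sin 54° = 3.479 m/s.
The flow acts along the bank and has no component across it.
Time = 598 / 3.479 = 171.900 s.

171.9 s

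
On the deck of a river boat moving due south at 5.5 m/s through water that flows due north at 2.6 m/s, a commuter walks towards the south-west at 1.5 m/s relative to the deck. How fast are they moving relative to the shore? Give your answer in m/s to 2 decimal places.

4.10 m/s

In east/north components (m/s): commuter relative to river boat = (-1.061, -1.061); river boat relative to water = (0.000, -5.500); water relative to ground = (0.000, 2.600).
Sum = (-1.061, -3.961) m/s.
Speed = |(-1.061, -3.961)| = 4.100 m/s.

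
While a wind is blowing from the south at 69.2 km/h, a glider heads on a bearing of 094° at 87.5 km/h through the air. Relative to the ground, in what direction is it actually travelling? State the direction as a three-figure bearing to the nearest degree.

054°

Taking east as x and north as y: velocity relative to the air = (87.287, -6.104) km/h; the air relative to ground = (0.000, 69.200) km/h.
Velocity relative to ground = (87.287, -6.104) + (0.000, 69.200) = (87.287, 63.096) km/h.
Bearing = atan2(87.29, 63.10) = 54.14° clockwise from north.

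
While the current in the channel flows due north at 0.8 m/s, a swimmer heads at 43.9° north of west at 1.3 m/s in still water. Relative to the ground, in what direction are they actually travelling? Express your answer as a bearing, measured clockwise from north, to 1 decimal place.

Taking east as x and north as y: velocity relative to the water = (-0.937, 0.901) m/s; the water relative to ground = (0.000, 0.800) m/s.
Velocity relative to ground = (-0.937, 0.901) + (0.000, 0.800) = (-0.937, 1.701) m/s.
Bearing = atan2(-0.94, 1.70) = 331.17° clockwise from north.

331.2°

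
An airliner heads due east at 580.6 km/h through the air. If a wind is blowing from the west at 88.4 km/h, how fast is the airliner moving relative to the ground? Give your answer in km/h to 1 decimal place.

Taking east as x and north as y: velocity relative to the air = (580.600, 0.000) km/h; the air relative to ground = (88.400, 0.000) km/h.
Velocity relative to ground = (580.600, 0.000) + (88.400, 0.000) = (669.000, 0.000) km/h.
Speed = |(669.000, 0.000)| = 669.000 km/h.

669.0 km/h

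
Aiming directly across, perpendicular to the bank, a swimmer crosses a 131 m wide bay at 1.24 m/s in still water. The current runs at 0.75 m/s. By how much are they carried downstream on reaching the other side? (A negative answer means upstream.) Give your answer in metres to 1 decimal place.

79.2 m

Perpendicular speed = 1.240 m/s; crossing time = 131 / 1.240 = 105.645 s.
Net downstream speed = 0.750 m/s.
Drift = 0.750 × 105.645 = 79.234 m (downstream).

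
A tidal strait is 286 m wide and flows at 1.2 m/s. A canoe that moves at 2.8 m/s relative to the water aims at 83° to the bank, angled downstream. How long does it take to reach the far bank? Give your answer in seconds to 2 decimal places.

The component of the canoe's velocity perpendicular to the bank is 2.8 × sin 83° = 2.779 m/s.
The flow acts along the bank and has no component across it.
Time = 286 / 2.779 = 102.910 s.

102.91 s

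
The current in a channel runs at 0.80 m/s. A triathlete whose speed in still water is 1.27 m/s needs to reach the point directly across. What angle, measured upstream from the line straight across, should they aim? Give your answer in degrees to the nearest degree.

39°

To cancel the current, the upstream component of the triathlete's velocity must equal the flow: 1.27 sin θ = 0.80.
sin θ = 0.80 / 1.27 = 0.6299.
θ = arcsin(0.6299) = 39.044°.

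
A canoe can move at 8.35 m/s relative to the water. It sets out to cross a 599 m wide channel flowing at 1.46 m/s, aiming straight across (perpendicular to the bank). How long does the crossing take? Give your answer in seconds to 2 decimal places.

The component of the canoe's velocity perpendicular to the bank is 8.35 m/s.
The flow acts along the bank and has no component across it.
Time = 599 / 8.350 = 71.737 s.

71.74 s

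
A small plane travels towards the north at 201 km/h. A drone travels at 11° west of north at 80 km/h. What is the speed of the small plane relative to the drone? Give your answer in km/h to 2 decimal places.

Taking east as x and north as y: small plane velocity = (0.000, 201.000) km/h; drone velocity = (-15.265, 78.530) km/h.
Velocity of small plane relative to drone = (0.000, 201.000) − (-15.265, 78.530) = (15.265, 122.470) km/h.
Magnitude = |(15.265, 122.470)| = 123.417 km/h.

123.42 km/h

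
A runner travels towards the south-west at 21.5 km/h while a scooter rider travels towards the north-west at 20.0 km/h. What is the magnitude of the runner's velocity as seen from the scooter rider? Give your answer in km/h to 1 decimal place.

29.4 km/h

Taking east as x and north as y: runner velocity = (-15.203, -15.203) km/h; scooter rider velocity = (-14.142, 14.142) km/h.
Velocity of runner relative to scooter rider = (-15.203, -15.203) − (-14.142, 14.142) = (-1.061, -29.345) km/h.
Magnitude = |(-1.061, -29.345)| = 29.364 km/h.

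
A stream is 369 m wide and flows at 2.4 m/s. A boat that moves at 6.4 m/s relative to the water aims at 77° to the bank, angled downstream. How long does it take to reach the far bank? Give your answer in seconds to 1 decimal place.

59.2 s

The component of the boat's velocity perpendicular to the bank is 6.4 × sin 77° = 6.236 m/s.
Only the cross-stream component determines the crossing time; the current contributes nothing perpendicular to the bank.
Time = 369 / 6.236 = 59.173 s.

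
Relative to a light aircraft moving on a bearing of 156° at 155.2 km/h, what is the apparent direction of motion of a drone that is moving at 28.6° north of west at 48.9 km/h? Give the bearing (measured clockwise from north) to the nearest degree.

Taking east as x and north as y: drone velocity = (-42.933, 23.408) km/h; light aircraft velocity = (63.126, -141.782) km/h.
Velocity of drone relative to light aircraft = (-42.933, 23.408) − (63.126, -141.782) = (-106.059, 165.190) km/h.
Bearing = atan2(-106.06, 165.19) = 327.30° clockwise from north.

327°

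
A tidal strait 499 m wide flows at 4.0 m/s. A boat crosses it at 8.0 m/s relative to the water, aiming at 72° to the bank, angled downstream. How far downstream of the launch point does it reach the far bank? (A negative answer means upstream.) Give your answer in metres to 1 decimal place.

Perpendicular speed = 7.608 m/s; crossing time = 499 / 7.608 = 65.585 s.
Net downstream speed = 6.472 m/s.
Drift = 6.472 × 65.585 = 424.475 m (downstream).

424.5 m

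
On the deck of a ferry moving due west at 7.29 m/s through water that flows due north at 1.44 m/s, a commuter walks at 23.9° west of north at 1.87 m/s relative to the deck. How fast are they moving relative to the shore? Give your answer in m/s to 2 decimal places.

8.64 m/s

In east/north components (m/s): commuter relative to ferry = (-0.758, 1.710); ferry relative to water = (-7.290, 0.000); water relative to ground = (0.000, 1.440).
Sum = (-8.048, 3.150) m/s.
Speed = |(-8.048, 3.150)| = 8.642 m/s.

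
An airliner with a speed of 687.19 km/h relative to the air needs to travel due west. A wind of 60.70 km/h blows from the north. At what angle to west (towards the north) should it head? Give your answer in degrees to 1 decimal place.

5.1°

The wind pushes perpendicular to the desired track; the heading must have a component into the wind equal to 60.70 km/h: 687.19 sin θ = 60.70.
sin θ = 0.0883, so θ = 5.068°.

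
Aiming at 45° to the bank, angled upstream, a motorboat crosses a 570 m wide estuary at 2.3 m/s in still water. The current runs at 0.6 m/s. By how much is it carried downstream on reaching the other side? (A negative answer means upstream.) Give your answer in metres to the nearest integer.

Perpendicular speed = 1.626 m/s; crossing time = 570 / 1.626 = 350.479 s.
Net downstream speed = -1.026 m/s.
Drift = -1.026 × 350.479 = -359.713 m (upstream).

-360 m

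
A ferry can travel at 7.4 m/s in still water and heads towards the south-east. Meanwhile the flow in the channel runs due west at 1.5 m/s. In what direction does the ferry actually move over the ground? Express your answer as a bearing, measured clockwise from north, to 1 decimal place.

Taking east as x and north as y: velocity relative to the water = (5.233, -5.233) m/s; the water relative to ground = (-1.500, 0.000) m/s.
Velocity relative to ground = (5.233, -5.233) + (-1.500, 0.000) = (3.733, -5.233) m/s.
Bearing = atan2(3.73, -5.23) = 144.50° clockwise from north.

144.5°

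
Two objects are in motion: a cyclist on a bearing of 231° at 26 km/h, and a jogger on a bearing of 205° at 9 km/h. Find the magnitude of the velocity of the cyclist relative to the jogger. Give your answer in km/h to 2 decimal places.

18.34 km/h

Taking east as x and north as y: cyclist velocity = (-20.206, -16.362) km/h; jogger velocity = (-3.804, -8.157) km/h.
Velocity of cyclist relative to jogger = (-20.206, -16.362) − (-3.804, -8.157) = (-16.402, -8.206) km/h.
Magnitude = |(-16.402, -8.206)| = 18.340 km/h.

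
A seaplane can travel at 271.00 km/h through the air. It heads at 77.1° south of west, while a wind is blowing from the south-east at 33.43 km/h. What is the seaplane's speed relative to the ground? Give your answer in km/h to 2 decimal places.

Taking east as x and north as y: velocity relative to the air = (-60.501, -264.160) km/h; the air relative to ground = (-23.639, 23.639) km/h.
Velocity relative to ground = (-60.501, -264.160) + (-23.639, 23.639) = (-84.139, -240.522) km/h.
Speed = |(-84.139, -240.522)| = 254.814 km/h.

254.81 km/h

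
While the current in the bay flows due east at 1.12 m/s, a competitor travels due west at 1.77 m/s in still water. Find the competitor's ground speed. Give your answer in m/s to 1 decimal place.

Taking east as x and north as y: velocity relative to the water = (-1.770, 0.000) m/s; the water relative to ground = (1.120, 0.000) m/s.
Velocity relative to ground = (-1.770, 0.000) + (1.120, 0.000) = (-0.650, 0.000) m/s.
Speed = |(-0.650, 0.000)| = 0.650 m/s.

0.7 m/s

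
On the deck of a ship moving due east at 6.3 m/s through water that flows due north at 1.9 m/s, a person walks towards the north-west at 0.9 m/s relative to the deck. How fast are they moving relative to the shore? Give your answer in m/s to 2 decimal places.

6.21 m/s

In east/north components (m/s): person relative to ship = (-0.636, 0.636); ship relative to water = (6.300, 0.000); water relative to ground = (0.000, 1.900).
Sum = (5.664, 2.536) m/s.
Speed = |(5.664, 2.536)| = 6.206 m/s.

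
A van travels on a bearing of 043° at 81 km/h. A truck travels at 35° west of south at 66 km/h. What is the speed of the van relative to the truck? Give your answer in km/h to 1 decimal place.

Taking east as x and north as y: van velocity = (55.242, 59.240) km/h; truck velocity = (-37.856, -54.064) km/h.
Velocity of van relative to truck = (55.242, 59.240) − (-37.856, -54.064) = (93.098, 113.304) km/h.
Magnitude = |(93.098, 113.304)| = 146.646 km/h.

146.6 km/h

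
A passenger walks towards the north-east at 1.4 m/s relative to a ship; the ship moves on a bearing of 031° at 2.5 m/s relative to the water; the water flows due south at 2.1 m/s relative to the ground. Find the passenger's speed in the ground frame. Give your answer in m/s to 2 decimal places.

2.50 m/s

In east/north components (m/s): passenger relative to ship = (0.990, 0.990); ship relative to water = (1.288, 2.143); water relative to ground = (0.000, -2.100).
Sum = (2.278, 1.033) m/s.
Speed = |(2.278, 1.033)| = 2.501 m/s.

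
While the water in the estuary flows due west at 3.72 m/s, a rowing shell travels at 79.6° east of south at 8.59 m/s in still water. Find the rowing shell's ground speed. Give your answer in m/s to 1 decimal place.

5.0 m/s

Taking east as x and north as y: velocity relative to the water = (8.449, -1.551) m/s; the water relative to ground = (-3.720, 0.000) m/s.
Velocity relative to ground = (8.449, -1.551) + (-3.720, 0.000) = (4.729, -1.551) m/s.
Speed = |(4.729, -1.551)| = 4.977 m/s.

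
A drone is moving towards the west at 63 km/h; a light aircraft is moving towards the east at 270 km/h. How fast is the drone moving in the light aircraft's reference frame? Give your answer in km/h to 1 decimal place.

333.0 km/h

Taking east as x and north as y: drone velocity = (-63.000, 0.000) km/h; light aircraft velocity = (270.000, 0.000) km/h.
Velocity of drone relative to light aircraft = (-63.000, 0.000) − (270.000, 0.000) = (-333.000, 0.000) km/h.
Magnitude = |(-333.000, 0.000)| = 333.000 km/h.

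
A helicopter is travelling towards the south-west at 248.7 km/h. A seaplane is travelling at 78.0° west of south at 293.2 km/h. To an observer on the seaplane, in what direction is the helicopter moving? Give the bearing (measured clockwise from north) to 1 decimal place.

Taking east as x and north as y: helicopter velocity = (-175.857, -175.857) km/h; seaplane velocity = (-286.793, -60.960) km/h.
Velocity of helicopter relative to seaplane = (-175.857, -175.857) − (-286.793, -60.960) = (110.935, -114.898) km/h.
Bearing = atan2(110.94, -114.90) = 136.01° clockwise from north.

136.0°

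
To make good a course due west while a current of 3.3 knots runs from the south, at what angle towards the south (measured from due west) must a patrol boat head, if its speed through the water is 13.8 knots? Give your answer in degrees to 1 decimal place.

13.8°

The current pushes perpendicular to the desired track; the heading must have a component into the current equal to 3.3 knots: 13.8 sin θ = 3.3.
sin θ = 0.2391, so θ = 13.835°.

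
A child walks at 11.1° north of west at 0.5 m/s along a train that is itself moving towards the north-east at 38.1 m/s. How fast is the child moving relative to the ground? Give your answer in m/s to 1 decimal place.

37.8 m/s

Taking east as x and north as y: train velocity = (26.941, 26.941) m/s; child velocity relative to train = (-0.491, 0.096) m/s.
Velocity relative to ground = (26.941, 26.941) + (-0.491, 0.096) = (26.450, 27.037) m/s.
Speed = |(26.450, 27.037)| = 37.823 m/s.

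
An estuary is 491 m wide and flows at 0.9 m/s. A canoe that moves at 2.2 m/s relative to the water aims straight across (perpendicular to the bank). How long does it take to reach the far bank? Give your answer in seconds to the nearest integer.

The component of the canoe's velocity perpendicular to the bank is 2.2 m/s.
The current is parallel to the bank, so it does not affect the crossing time.
Time = 491 / 2.200 = 223.182 s.

223 s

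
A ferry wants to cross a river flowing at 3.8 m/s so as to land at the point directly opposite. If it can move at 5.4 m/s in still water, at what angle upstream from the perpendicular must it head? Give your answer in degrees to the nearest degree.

To cancel the current, the upstream component of the ferry's velocity must equal the flow: 5.4 sin θ = 3.8.
sin θ = 3.8 / 5.4 = 0.7037.
θ = arcsin(0.7037) = 44.725°.

45°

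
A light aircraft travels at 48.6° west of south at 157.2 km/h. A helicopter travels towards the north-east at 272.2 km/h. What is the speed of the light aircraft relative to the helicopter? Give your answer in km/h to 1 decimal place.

Taking east as x and north as y: light aircraft velocity = (-117.917, -103.958) km/h; helicopter velocity = (192.474, 192.474) km/h.
Velocity of light aircraft relative to helicopter = (-117.917, -103.958) − (192.474, 192.474) = (-310.392, -296.433) km/h.
Magnitude = |(-310.392, -296.433)| = 429.203 km/h.

429.2 km/h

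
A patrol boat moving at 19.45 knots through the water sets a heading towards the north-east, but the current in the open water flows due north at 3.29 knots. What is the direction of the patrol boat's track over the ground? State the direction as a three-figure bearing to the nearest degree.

Taking east as x and north as y: velocity relative to the water = (13.753, 13.753) knots; the water relative to ground = (0.000, 3.290) knots.
Velocity relative to ground = (13.753, 13.753) + (0.000, 3.290) = (13.753, 17.043) knots.
Bearing = atan2(13.75, 17.04) = 38.90° clockwise from north.

039°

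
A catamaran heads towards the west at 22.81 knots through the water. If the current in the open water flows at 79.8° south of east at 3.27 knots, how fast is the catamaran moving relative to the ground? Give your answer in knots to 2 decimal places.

22.46 knots

Taking east as x and north as y: velocity relative to the water = (-22.810, 0.000) knots; the water relative to ground = (0.579, -3.218) knots.
Velocity relative to ground = (-22.810, 0.000) + (0.579, -3.218) = (-22.231, -3.218) knots.
Speed = |(-22.231, -3.218)| = 22.463 knots.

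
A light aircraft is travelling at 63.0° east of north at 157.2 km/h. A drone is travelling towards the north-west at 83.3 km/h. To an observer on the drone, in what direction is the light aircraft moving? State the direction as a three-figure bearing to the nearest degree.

086°

Taking east as x and north as y: light aircraft velocity = (140.066, 71.367) km/h; drone velocity = (-58.902, 58.902) km/h.
Velocity of light aircraft relative to drone = (140.066, 71.367) − (-58.902, 58.902) = (198.968, 12.465) km/h.
Bearing = atan2(198.97, 12.47) = 86.42° clockwise from north.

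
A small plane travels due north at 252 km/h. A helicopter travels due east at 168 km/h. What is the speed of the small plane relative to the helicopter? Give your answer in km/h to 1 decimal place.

302.9 km/h

Taking east as x and north as y: small plane velocity = (0.000, 252.000) km/h; helicopter velocity = (168.000, 0.000) km/h.
Velocity of small plane relative to helicopter = (0.000, 252.000) − (168.000, 0.000) = (-168.000, 252.000) km/h.
Magnitude = |(-168.000, 252.000)| = 302.866 km/h.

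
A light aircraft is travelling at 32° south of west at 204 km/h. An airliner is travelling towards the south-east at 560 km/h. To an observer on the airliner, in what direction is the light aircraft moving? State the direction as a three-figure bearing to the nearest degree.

Taking east as x and north as y: light aircraft velocity = (-173.002, -108.104) km/h; airliner velocity = (395.980, -395.980) km/h.
Velocity of light aircraft relative to airliner = (-173.002, -108.104) − (395.980, -395.980) = (-568.982, 287.876) km/h.
Bearing = atan2(-568.98, 287.88) = 296.84° clockwise from north.

297°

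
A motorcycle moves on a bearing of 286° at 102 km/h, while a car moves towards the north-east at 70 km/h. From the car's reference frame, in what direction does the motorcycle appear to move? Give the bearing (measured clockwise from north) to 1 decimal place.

Taking east as x and north as y: motorcycle velocity = (-98.049, 28.115) km/h; car velocity = (49.497, 49.497) km/h.
Velocity of motorcycle relative to car = (-98.049, 28.115) − (49.497, 49.497) = (-147.546, -21.382) km/h.
Bearing = atan2(-147.55, -21.38) = 261.75° clockwise from north.

261.8°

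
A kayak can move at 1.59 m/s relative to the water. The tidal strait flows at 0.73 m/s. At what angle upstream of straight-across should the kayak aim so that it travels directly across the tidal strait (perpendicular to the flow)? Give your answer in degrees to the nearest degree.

To cancel the current, the upstream component of the kayak's velocity must equal the flow: 1.59 sin θ = 0.73.
sin θ = 0.73 / 1.59 = 0.4591.
θ = arcsin(0.4591) = 27.330°.

27°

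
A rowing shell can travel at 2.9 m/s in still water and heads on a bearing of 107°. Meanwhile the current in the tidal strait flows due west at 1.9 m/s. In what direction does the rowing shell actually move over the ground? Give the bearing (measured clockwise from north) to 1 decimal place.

Taking east as x and north as y: velocity relative to the water = (2.773, -0.848) m/s; the water relative to ground = (-1.900, 0.000) m/s.
Velocity relative to ground = (2.773, -0.848) + (-1.900, 0.000) = (0.873, -0.848) m/s.
Bearing = atan2(0.87, -0.85) = 134.15° clockwise from north.

134.2°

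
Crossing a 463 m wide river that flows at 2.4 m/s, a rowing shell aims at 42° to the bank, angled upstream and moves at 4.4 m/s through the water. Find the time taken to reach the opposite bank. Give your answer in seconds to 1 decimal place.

The component of the rowing shell's velocity perpendicular to the bank is 4.4 × sin 42° = 2.944 m/s.
The current is parallel to the bank, so it does not affect the crossing time.
Time = 463 / 2.944 = 157.260 s.

157.3 s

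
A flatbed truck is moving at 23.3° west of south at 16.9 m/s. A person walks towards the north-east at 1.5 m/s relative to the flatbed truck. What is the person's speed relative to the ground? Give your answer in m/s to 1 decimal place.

15.5 m/s

Taking east as x and north as y: flatbed truck velocity = (-6.685, -15.522) m/s; person velocity relative to flatbed truck = (1.061, 1.061) m/s.
Velocity relative to ground = (-6.685, -15.522) + (1.061, 1.061) = (-5.624, -14.461) m/s.
Speed = |(-5.624, -14.461)| = 15.516 m/s.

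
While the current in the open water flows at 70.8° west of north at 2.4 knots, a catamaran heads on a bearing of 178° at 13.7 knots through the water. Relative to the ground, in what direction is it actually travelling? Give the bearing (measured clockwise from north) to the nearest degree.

188°

Taking east as x and north as y: velocity relative to the water = (0.478, -13.692) knots; the water relative to ground = (-2.267, 0.789) knots.
Velocity relative to ground = (0.478, -13.692) + (-2.267, 0.789) = (-1.788, -12.902) knots.
Bearing = atan2(-1.79, -12.90) = 187.89° clockwise from north.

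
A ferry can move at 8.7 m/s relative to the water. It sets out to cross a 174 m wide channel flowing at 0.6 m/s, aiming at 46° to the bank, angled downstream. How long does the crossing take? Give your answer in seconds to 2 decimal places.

27.80 s

The component of the ferry's velocity perpendicular to the bank is 8.7 × sin 46° = 6.258 m/s.
Only the cross-stream component determines the crossing time; the current contributes nothing perpendicular to the bank.
Time = 174 / 6.258 = 27.803 s.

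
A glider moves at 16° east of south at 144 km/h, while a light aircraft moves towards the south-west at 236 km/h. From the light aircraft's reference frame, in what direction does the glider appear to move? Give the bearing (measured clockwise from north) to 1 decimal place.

082.2°

Taking east as x and north as y: glider velocity = (39.692, -138.422) km/h; light aircraft velocity = (-166.877, -166.877) km/h.
Velocity of glider relative to light aircraft = (39.692, -138.422) − (-166.877, -166.877) = (206.569, 28.456) km/h.
Bearing = atan2(206.57, 28.46) = 82.16° clockwise from north.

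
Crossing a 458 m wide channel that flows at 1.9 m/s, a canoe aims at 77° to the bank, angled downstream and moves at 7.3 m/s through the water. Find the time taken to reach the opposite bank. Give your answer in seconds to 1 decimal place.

The component of the canoe's velocity perpendicular to the bank is 7.3 × sin 77° = 7.113 m/s.
The current is parallel to the bank, so it does not affect the crossing time.
Time = 458 / 7.113 = 64.390 s.

64.4 s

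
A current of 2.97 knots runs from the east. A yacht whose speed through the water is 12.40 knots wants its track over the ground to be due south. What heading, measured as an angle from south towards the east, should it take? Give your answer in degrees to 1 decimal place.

The current pushes perpendicular to the desired track; the heading must have a component into the current equal to 2.97 knots: 12.40 sin θ = 2.97.
sin θ = 0.2395, so θ = 13.858°.

13.9°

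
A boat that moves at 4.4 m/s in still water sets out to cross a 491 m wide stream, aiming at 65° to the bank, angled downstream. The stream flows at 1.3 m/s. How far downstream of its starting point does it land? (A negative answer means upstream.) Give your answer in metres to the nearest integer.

389 m

Perpendicular speed = 3.988 m/s; crossing time = 491 / 3.988 = 123.127 s.
Net downstream speed = 3.160 m/s.
Drift = 3.160 × 123.127 = 389.022 m (downstream).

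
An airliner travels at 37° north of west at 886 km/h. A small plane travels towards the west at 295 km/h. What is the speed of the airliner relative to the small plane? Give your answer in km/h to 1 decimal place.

Taking east as x and north as y: airliner velocity = (-707.591, 533.208) km/h; small plane velocity = (-295.000, 0.000) km/h.
Velocity of airliner relative to small plane = (-707.591, 533.208) − (-295.000, 0.000) = (-412.591, 533.208) km/h.
Magnitude = |(-412.591, 533.208)| = 674.198 km/h.

674.2 km/h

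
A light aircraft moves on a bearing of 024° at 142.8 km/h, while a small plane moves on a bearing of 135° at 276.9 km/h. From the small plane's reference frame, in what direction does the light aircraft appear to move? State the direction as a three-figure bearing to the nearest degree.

Taking east as x and north as y: light aircraft velocity = (58.082, 130.454) km/h; small plane velocity = (195.798, -195.798) km/h.
Velocity of light aircraft relative to small plane = (58.082, 130.454) − (195.798, -195.798) = (-137.716, 326.252) km/h.
Bearing = atan2(-137.72, 326.25) = 337.11° clockwise from north.

337°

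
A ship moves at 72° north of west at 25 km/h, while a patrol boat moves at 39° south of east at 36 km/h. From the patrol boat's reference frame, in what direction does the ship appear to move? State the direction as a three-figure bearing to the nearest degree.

Taking east as x and north as y: ship velocity = (-7.725, 23.776) km/h; patrol boat velocity = (27.977, -22.656) km/h.
Velocity of ship relative to patrol boat = (-7.725, 23.776) − (27.977, -22.656) = (-35.703, 46.432) km/h.
Bearing = atan2(-35.70, 46.43) = 322.44° clockwise from north.

322°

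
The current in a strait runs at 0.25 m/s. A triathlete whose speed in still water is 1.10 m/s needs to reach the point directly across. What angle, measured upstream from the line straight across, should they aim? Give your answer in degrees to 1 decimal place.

13.1°

To cancel the current, the upstream component of the triathlete's velocity must equal the flow: 1.10 sin θ = 0.25.
sin θ = 0.25 / 1.10 = 0.2273.
θ = arcsin(0.2273) = 13.137°.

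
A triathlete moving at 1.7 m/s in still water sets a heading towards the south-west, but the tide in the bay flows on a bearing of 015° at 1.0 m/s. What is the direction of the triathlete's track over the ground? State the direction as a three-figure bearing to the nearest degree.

256°

Taking east as x and north as y: velocity relative to the water = (-1.202, -1.202) m/s; the water relative to ground = (0.259, 0.966) m/s.
Velocity relative to ground = (-1.202, -1.202) + (0.259, 0.966) = (-0.943, -0.236) m/s.
Bearing = atan2(-0.94, -0.24) = 255.94° clockwise from north.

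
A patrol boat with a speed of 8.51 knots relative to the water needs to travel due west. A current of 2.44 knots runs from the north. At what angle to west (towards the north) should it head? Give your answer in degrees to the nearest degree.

17°

The current pushes perpendicular to the desired track; the heading must have a component into the current equal to 2.44 knots: 8.51 sin θ = 2.44.
sin θ = 0.2867, so θ = 16.662°.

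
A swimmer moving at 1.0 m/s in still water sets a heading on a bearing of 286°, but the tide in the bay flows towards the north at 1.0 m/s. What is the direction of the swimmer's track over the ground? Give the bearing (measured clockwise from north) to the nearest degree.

323°

Taking east as x and north as y: velocity relative to the water = (-0.961, 0.276) m/s; the water relative to ground = (0.000, 1.000) m/s.
Velocity relative to ground = (-0.961, 0.276) + (0.000, 1.000) = (-0.961, 1.276) m/s.
Bearing = atan2(-0.96, 1.28) = 323.00° clockwise from north.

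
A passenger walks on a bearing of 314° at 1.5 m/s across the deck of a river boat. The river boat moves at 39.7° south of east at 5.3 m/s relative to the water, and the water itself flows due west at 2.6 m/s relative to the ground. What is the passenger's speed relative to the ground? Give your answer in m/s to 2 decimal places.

2.38 m/s

In east/north components (m/s): passenger relative to river boat = (-1.079, 1.042); river boat relative to water = (4.078, -3.385); water relative to ground = (-2.600, 0.000).
Sum = (0.399, -2.343) m/s.
Speed = |(0.399, -2.343)| = 2.377 m/s.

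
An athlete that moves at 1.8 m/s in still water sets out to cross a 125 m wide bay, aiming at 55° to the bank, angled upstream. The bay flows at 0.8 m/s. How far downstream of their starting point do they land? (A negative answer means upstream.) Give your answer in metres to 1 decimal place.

-19.7 m

Perpendicular speed = 1.474 m/s; crossing time = 125 / 1.474 = 84.776 s.
Net downstream speed = -0.232 m/s.
Drift = -0.232 × 84.776 = -19.705 m (upstream).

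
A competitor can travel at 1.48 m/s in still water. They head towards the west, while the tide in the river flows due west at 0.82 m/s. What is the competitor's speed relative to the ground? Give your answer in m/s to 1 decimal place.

2.3 m/s

Taking east as x and north as y: velocity relative to the water = (-1.480, 0.000) m/s; the water relative to ground = (-0.820, 0.000) m/s.
Velocity relative to ground = (-1.480, 0.000) + (-0.820, 0.000) = (-2.300, 0.000) m/s.
Speed = |(-2.300, 0.000)| = 2.300 m/s.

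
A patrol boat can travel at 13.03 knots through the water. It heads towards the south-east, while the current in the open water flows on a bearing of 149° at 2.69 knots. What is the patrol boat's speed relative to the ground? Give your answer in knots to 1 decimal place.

Taking east as x and north as y: velocity relative to the water = (9.214, -9.214) knots; the water relative to ground = (1.385, -2.306) knots.
Velocity relative to ground = (9.214, -9.214) + (1.385, -2.306) = (10.599, -11.519) knots.
Speed = |(10.599, -11.519)| = 15.654 knots.

15.7 knots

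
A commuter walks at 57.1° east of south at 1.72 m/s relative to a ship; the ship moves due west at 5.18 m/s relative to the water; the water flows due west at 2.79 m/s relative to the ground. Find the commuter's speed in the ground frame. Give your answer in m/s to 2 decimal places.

6.59 m/s

In east/north components (m/s): commuter relative to ship = (1.444, -0.934); ship relative to water = (-5.180, 0.000); water relative to ground = (-2.790, 0.000).
Sum = (-6.526, -0.934) m/s.
Speed = |(-6.526, -0.934)| = 6.592 m/s.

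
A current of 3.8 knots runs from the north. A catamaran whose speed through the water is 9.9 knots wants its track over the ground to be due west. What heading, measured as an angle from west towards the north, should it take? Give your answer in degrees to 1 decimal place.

22.6°

The current pushes perpendicular to the desired track; the heading must have a component into the current equal to 3.8 knots: 9.9 sin θ = 3.8.
sin θ = 0.3838, so θ = 22.572°.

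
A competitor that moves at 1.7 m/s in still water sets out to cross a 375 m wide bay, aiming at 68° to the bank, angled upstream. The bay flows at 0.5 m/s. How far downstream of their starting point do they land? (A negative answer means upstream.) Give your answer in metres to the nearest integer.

Perpendicular speed = 1.576 m/s; crossing time = 375 / 1.576 = 237.912 s.
Net downstream speed = -0.137 m/s.
Drift = -0.137 × 237.912 = -32.554 m (upstream).

-33 m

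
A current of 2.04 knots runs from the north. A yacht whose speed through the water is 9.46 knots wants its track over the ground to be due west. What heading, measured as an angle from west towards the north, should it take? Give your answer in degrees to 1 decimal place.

12.5°

The current pushes perpendicular to the desired track; the heading must have a component into the current equal to 2.04 knots: 9.46 sin θ = 2.04.
sin θ = 0.2156, so θ = 12.453°.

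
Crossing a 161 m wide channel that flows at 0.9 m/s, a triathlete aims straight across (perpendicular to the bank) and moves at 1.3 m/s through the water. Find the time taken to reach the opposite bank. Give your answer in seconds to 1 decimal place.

The component of the triathlete's velocity perpendicular to the bank is 1.3 m/s.
The flow acts along the bank and has no component across it.
Time = 161 / 1.300 = 123.846 s.

123.8 s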